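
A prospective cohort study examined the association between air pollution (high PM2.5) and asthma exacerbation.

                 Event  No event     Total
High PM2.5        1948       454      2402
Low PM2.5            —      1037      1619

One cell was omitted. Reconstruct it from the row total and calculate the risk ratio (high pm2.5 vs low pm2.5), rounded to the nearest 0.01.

2.26

The missing cell is in the unexposed row: 1619 − 1037 = 582.
So a = 1948, b = 454, c = 582, d = 1037.
RR = [a/(a+b)] / [c/(c+d)] = (1948/2402) / (582/1619) = 0.81099/0.35948 = 2.25600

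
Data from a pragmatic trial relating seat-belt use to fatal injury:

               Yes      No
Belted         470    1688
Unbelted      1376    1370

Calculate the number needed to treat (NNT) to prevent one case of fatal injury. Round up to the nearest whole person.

4

Risk in treated group = 470/2158 = 0.21779; risk in control = 1376/2746 = 0.50109.
Absolute risk reduction = 0.50109 − 0.21779 = 0.28330
NNT = 1 / ARR = 1 / 0.28330 = 3.530 → round up → 4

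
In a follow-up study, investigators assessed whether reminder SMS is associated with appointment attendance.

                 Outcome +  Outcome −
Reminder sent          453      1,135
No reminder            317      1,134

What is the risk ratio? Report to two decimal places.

Cells: a = 453, b = 1135, c = 317, d = 1134.
Risk in exposed = 453/1588 = 0.28526; risk in unexposed = 317/1451 = 0.21847.
RR = 0.28526 / 0.21847 = 1.30574
The risk among the exposed is 1.31 times that among the unexposed.

1.31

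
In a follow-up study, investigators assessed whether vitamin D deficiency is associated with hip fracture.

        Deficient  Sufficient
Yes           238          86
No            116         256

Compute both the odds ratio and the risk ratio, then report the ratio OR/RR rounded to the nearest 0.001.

2.284

Reading the table with exposure as columns: a = 238 (Deficient, case), b = 116 (Deficient, non-case), c = 86 (Sufficient, case), d = 256.
OR = (238·256)/(116·86) = 60928/9976 = 6.10746
Risk in exposed = 238/354 = 0.67232; risk in unexposed = 86/342 = 0.25146; RR = 2.67363
OR/RR = 6.10746 / 2.67363 = 2.28433
The outcome is not rare, so the OR lies further from 1 than the RR.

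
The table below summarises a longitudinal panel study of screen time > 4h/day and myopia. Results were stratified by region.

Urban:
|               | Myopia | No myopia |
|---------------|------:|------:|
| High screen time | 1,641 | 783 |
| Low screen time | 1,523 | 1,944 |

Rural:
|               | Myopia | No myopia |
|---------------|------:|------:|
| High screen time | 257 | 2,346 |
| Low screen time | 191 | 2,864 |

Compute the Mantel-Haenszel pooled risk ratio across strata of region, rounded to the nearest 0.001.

RR_MH = Σ(aᵢ·n₀ᵢ/nᵢ) / Σ(cᵢ·n₁ᵢ/nᵢ), with n₁ᵢ = aᵢ+bᵢ (exposed), n₀ᵢ = cᵢ+dᵢ (unexposed), nᵢ = n₁ᵢ+n₀ᵢ.
Stratum 1 (Urban): n₁ = 2424, n₀ = 3467, n = 5891; a·n₀/n = 1641·3467/5891 = 965.7693; c·n₁/n = 1523·2424/5891 = 626.6766
Stratum 2 (Rural): n₁ = 2603, n₀ = 3055, n = 5658; a·n₀/n = 257·3055/5658 = 138.7655; c·n₁/n = 191·2603/5658 = 87.8708
RR_MH = (965.7693 + 138.7655) / (626.6766 + 87.8708) = 1104.5348 / 714.5474 = 1.54578

1.546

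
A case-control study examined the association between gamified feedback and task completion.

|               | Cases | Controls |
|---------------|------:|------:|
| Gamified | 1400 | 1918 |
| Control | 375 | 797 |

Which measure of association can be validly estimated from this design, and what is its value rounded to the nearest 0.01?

1.55

Cells: a = 1400, b = 1918, c = 375, d = 797.
This is a case-control study: participants were sampled on outcome status, so risks in the source population cannot be estimated directly — relative risk is not valid here. The odds ratio is the appropriate measure.
OR = (a·d)/(b·c) = (1400 × 797) / (1918 × 375) = 1115800 / 719250 = 1.55134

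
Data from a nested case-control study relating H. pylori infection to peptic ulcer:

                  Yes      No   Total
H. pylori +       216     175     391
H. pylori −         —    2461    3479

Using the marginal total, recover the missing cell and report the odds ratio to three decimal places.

2.984

The missing cell is in the unexposed row: 3479 − 2461 = 1018.
So a = 216, b = 175, c = 1018, d = 2461.
OR = (a·d)/(b·c) = (216 × 2461) / (175 × 1018) = 531576 / 178150 = 2.98387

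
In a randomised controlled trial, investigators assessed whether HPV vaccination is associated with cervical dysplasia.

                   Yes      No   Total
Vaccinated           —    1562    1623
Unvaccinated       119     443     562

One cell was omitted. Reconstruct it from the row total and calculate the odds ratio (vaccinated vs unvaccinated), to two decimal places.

The missing cell is in the exposed row: 1623 − 1562 = 61.
So a = 61, b = 1562, c = 119, d = 443.
OR = (a·d)/(b·c) = (61 × 443) / (1562 × 119) = 27023 / 185878 = 0.14538

0.15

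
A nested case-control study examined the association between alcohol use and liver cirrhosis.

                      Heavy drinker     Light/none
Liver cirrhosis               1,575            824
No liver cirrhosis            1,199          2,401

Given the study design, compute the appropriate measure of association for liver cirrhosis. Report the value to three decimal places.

Reading the table with exposure as columns: a = 1575 (Heavy drinker, case), b = 1199 (Heavy drinker, non-case), c = 824 (Light/none, case), d = 2401.
This is a nested case-control study: participants were sampled on outcome status, so risks in the source population cannot be estimated directly — relative risk is not valid here. The odds ratio is the appropriate measure.
OR = (a·d)/(b·c) = (1575 × 2401) / (1199 × 824) = 3781575 / 987976 = 3.82760

3.828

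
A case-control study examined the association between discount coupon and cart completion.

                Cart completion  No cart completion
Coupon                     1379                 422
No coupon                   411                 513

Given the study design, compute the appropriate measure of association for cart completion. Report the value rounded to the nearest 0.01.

Cells: a = 1379, b = 422, c = 411, d = 513.
This is a case-control study: participants were sampled on outcome status, so risks in the source population cannot be estimated directly — relative risk is not valid here. The odds ratio is the appropriate measure.
OR = (a·d)/(b·c) = (1379 × 513) / (422 × 411) = 707427 / 173442 = 4.07875

4.08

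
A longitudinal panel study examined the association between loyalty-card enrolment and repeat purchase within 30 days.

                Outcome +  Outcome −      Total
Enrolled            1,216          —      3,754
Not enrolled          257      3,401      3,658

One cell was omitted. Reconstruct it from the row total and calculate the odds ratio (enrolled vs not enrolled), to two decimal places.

The missing cell is in the exposed row: 3754 − 1216 = 2538.
So a = 1216, b = 2538, c = 257, d = 3401.
OR = (a·d)/(b·c) = (1216 × 3401) / (2538 × 257) = 4135616 / 652266 = 6.34038

6.34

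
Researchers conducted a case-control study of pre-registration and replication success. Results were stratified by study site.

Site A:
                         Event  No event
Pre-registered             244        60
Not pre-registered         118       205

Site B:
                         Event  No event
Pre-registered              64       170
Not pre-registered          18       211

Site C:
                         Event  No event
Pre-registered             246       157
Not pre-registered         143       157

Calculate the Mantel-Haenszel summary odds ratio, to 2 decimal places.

OR_MH = Σ(aᵢdᵢ/nᵢ) / Σ(bᵢcᵢ/nᵢ), where nᵢ is the stratum total.
Stratum 1 (Site A): n = 627; a·d/n = 244·205/627 = 79.7767; b·c/n = 60·118/627 = 11.2919
Stratum 2 (Site B): n = 463; a·d/n = 64·211/463 = 29.1663; b·c/n = 170·18/463 = 6.6091
Stratum 3 (Site C): n = 703; a·d/n = 246·157/703 = 54.9388; b·c/n = 157·143/703 = 31.9360
OR_MH = (79.7767 + 29.1663 + 54.9388) / (11.2919 + 6.6091 + 31.9360) = 163.8819 / 49.8369 = 3.28836

3.29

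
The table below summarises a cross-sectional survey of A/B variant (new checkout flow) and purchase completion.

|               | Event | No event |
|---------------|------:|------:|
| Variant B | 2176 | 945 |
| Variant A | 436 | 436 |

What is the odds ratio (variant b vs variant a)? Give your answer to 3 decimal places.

Cells: a = 2176, b = 945, c = 436, d = 436.
OR = (a·d)/(b·c) = (2176 × 436) / (945 × 436) = 948736 / 412020 = 2.30265
The odds of purchase completion are about 2.30 times as high in the variant b group.

2.303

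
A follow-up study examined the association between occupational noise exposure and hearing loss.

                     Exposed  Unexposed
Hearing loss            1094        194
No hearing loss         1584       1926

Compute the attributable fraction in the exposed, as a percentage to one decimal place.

Reading the table with exposure as columns: a = 1094 (Exposed, case), b = 1584 (Exposed, non-case), c = 194 (Unexposed, case), d = 1926.
Risk in exposed = 1094/2678 = 0.40851; risk in unexposed = 194/2120 = 0.09151.
RR = 0.40851/0.09151 = 4.46417
AR% = (RR − 1)/RR × 100 = (4.46417 − 1)/4.46417 × 100 = 77.5994%

77.6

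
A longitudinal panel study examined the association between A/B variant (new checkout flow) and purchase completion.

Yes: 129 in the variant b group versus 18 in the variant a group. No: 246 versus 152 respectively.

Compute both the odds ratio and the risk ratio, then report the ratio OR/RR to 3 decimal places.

From the description: a = 129, b = 246, c = 18, d = 152.
OR = (129·152)/(246·18) = 19608/4428 = 4.42818
Risk in exposed = 129/375 = 0.34400; risk in unexposed = 18/170 = 0.10588; RR = 3.24889
OR/RR = 4.42818 / 3.24889 = 1.36298
The outcome is not rare, so the OR lies further from 1 than the RR.

1.363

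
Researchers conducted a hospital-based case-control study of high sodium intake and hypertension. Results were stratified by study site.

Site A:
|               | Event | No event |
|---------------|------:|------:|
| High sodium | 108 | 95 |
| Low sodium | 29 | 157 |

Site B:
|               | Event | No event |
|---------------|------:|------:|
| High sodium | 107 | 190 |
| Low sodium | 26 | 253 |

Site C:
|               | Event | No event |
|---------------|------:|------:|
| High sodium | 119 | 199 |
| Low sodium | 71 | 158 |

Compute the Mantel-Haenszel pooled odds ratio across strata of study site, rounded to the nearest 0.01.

3.01

OR_MH = Σ(aᵢdᵢ/nᵢ) / Σ(bᵢcᵢ/nᵢ), where nᵢ is the stratum total.
Stratum 1 (Site A): n = 389; a·d/n = 108·157/389 = 43.5887; b·c/n = 95·29/389 = 7.0823
Stratum 2 (Site B): n = 576; a·d/n = 107·253/576 = 46.9983; b·c/n = 190·26/576 = 8.5764
Stratum 3 (Site C): n = 547; a·d/n = 119·158/547 = 34.3729; b·c/n = 199·71/547 = 25.8300
OR_MH = (43.5887 + 46.9983 + 34.3729) / (7.0823 + 8.5764 + 25.8300) = 124.9599 / 41.4886 = 3.01191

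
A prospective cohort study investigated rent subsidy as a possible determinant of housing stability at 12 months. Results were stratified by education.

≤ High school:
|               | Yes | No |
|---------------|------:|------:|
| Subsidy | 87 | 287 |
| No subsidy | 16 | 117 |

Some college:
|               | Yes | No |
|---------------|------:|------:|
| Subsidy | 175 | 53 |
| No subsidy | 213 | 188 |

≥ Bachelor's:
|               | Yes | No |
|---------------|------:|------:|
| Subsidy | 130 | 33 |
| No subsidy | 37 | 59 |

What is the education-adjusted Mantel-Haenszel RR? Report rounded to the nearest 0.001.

RR_MH = Σ(aᵢ·n₀ᵢ/nᵢ) / Σ(cᵢ·n₁ᵢ/nᵢ), with n₁ᵢ = aᵢ+bᵢ (exposed), n₀ᵢ = cᵢ+dᵢ (unexposed), nᵢ = n₁ᵢ+n₀ᵢ.
Stratum 1 (≤ High school): n₁ = 374, n₀ = 133, n = 507; a·n₀/n = 87·133/507 = 22.8225; c·n₁/n = 16·374/507 = 11.8028
Stratum 2 (Some college): n₁ = 228, n₀ = 401, n = 629; a·n₀/n = 175·401/629 = 111.5660; c·n₁/n = 213·228/629 = 77.2083
Stratum 3 (≥ Bachelor's): n₁ = 163, n₀ = 96, n = 259; a·n₀/n = 130·96/259 = 48.1853; c·n₁/n = 37·163/259 = 23.2857
RR_MH = (22.8225 + 111.5660 + 48.1853) / (11.8028 + 77.2083 + 23.2857) = 182.5738 / 112.2967 = 1.62582

1.626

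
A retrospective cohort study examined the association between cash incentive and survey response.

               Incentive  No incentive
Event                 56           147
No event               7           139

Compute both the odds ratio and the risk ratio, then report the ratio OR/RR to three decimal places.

4.374

Reading the table with exposure as columns: a = 56 (Incentive, case), b = 7 (Incentive, non-case), c = 147 (No incentive, case), d = 139.
OR = (56·139)/(7·147) = 7784/1029 = 7.56463
Risk in exposed = 56/63 = 0.88889; risk in unexposed = 147/286 = 0.51399; RR = 1.72940
OR/RR = 7.56463 / 1.72940 = 4.37413
The outcome is not rare, so the OR lies further from 1 than the RR.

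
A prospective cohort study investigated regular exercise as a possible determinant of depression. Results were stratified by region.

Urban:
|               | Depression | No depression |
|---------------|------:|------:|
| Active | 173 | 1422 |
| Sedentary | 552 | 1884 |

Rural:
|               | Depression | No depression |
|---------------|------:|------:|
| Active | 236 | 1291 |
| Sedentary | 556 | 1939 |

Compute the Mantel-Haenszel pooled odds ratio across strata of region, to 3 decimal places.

OR_MH = Σ(aᵢdᵢ/nᵢ) / Σ(bᵢcᵢ/nᵢ), where nᵢ is the stratum total.
Stratum 1 (Urban): n = 4031; a·d/n = 173·1884/4031 = 80.8564; b·c/n = 1422·552/4031 = 194.7269
Stratum 2 (Rural): n = 4022; a·d/n = 236·1939/4022 = 113.7752; b·c/n = 1291·556/4022 = 178.4674
OR_MH = (80.8564 + 113.7752) / (194.7269 + 178.4674) = 194.6316 / 373.1943 = 0.52153

0.522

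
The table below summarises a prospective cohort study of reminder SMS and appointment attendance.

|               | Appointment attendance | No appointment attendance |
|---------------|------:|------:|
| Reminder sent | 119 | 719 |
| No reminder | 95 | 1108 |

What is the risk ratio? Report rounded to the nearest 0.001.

1.798

Cells: a = 119, b = 719, c = 95, d = 1108.
Risk in exposed = 119/838 = 0.14200; risk in unexposed = 95/1203 = 0.07897.
RR = 0.14200 / 0.07897 = 1.79823
The risk among the exposed is 1.80 times that among the unexposed.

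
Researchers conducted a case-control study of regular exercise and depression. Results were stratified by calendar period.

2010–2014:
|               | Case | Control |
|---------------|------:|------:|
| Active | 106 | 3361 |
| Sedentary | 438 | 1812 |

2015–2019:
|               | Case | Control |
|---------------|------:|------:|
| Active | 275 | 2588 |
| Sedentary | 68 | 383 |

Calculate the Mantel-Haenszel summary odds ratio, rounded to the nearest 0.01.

OR_MH = Σ(aᵢdᵢ/nᵢ) / Σ(bᵢcᵢ/nᵢ), where nᵢ is the stratum total.
Stratum 1 (2010–2014): n = 5717; a·d/n = 106·1812/5717 = 33.5966; b·c/n = 3361·438/5717 = 257.4983
Stratum 2 (2015–2019): n = 3314; a·d/n = 275·383/3314 = 31.7818; b·c/n = 2588·68/3314 = 53.1032
OR_MH = (33.5966 + 31.7818) / (257.4983 + 53.1032) = 65.3785 / 310.6015 = 0.21049

0.21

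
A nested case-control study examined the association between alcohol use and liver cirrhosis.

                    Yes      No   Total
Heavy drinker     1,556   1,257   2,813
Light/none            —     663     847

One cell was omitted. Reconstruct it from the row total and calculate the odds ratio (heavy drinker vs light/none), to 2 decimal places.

4.46

The missing cell is in the unexposed row: 847 − 663 = 184.
So a = 1556, b = 1257, c = 184, d = 663.
OR = (a·d)/(b·c) = (1556 × 663) / (1257 × 184) = 1031628 / 231288 = 4.46036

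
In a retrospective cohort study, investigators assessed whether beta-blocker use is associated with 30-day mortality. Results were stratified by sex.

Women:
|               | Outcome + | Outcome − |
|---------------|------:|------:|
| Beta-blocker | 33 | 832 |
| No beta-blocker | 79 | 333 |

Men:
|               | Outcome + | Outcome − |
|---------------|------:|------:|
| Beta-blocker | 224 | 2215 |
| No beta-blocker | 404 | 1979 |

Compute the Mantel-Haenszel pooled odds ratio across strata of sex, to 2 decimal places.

OR_MH = Σ(aᵢdᵢ/nᵢ) / Σ(bᵢcᵢ/nᵢ), where nᵢ is the stratum total.
Stratum 1 (Women): n = 1277; a·d/n = 33·333/1277 = 8.6053; b·c/n = 832·79/1277 = 51.4706
Stratum 2 (Men): n = 4822; a·d/n = 224·1979/4822 = 91.9320; b·c/n = 2215·404/4822 = 185.5786
OR_MH = (8.6053 + 91.9320) / (51.4706 + 185.5786) = 100.5373 / 237.0492 = 0.42412

0.42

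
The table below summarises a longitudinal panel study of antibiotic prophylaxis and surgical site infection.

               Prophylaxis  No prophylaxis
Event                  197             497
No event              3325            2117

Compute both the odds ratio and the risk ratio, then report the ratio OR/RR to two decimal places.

Reading the table with exposure as columns: a = 197 (Prophylaxis, case), b = 3325 (Prophylaxis, non-case), c = 497 (No prophylaxis, case), d = 2117.
OR = (197·2117)/(3325·497) = 417049/1652525 = 0.25237
Risk in exposed = 197/3522 = 0.05593; risk in unexposed = 497/2614 = 0.19013; RR = 0.29419
OR/RR = 0.25237 / 0.29419 = 0.85785
The outcome is not rare, so the OR lies further from 1 than the RR.

0.86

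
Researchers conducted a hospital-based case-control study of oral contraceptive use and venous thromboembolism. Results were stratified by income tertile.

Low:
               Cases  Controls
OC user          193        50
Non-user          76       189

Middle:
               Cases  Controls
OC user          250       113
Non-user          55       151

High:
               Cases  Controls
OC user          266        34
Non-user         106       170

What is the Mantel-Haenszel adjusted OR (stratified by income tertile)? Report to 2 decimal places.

OR_MH = Σ(aᵢdᵢ/nᵢ) / Σ(bᵢcᵢ/nᵢ), where nᵢ is the stratum total.
Stratum 1 (Low): n = 508; a·d/n = 193·189/508 = 71.8051; b·c/n = 50·76/508 = 7.4803
Stratum 2 (Middle): n = 569; a·d/n = 250·151/569 = 66.3445; b·c/n = 113·55/569 = 10.9227
Stratum 3 (High): n = 576; a·d/n = 266·170/576 = 78.5069; b·c/n = 34·106/576 = 6.2569
OR_MH = (71.8051 + 66.3445 + 78.5069) / (7.4803 + 10.9227 + 6.2569) = 216.6565 / 24.6599 = 8.78577

8.79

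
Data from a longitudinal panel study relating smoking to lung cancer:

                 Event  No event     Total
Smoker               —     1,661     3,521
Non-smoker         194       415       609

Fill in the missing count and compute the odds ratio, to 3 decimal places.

The missing cell is in the exposed row: 3521 − 1661 = 1860.
So a = 1860, b = 1661, c = 194, d = 415.
OR = (a·d)/(b·c) = (1860 × 415) / (1661 × 194) = 771900 / 322234 = 2.39546

2.395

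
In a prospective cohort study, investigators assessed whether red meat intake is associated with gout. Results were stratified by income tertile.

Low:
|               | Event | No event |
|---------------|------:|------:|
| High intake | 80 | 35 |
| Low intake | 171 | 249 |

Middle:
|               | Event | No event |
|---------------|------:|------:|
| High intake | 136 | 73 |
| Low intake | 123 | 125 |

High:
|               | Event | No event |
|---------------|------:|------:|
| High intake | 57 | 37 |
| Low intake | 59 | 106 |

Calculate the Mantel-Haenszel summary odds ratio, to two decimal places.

2.49

OR_MH = Σ(aᵢdᵢ/nᵢ) / Σ(bᵢcᵢ/nᵢ), where nᵢ is the stratum total.
Stratum 1 (Low): n = 535; a·d/n = 80·249/535 = 37.2336; b·c/n = 35·171/535 = 11.1869
Stratum 2 (Middle): n = 457; a·d/n = 136·125/457 = 37.1991; b·c/n = 73·123/457 = 19.6477
Stratum 3 (High): n = 259; a·d/n = 57·106/259 = 23.3282; b·c/n = 37·59/259 = 8.4286
OR_MH = (37.2336 + 37.1991 + 23.3282) / (11.1869 + 19.6477 + 8.4286) = 97.7610 / 39.2632 = 2.48989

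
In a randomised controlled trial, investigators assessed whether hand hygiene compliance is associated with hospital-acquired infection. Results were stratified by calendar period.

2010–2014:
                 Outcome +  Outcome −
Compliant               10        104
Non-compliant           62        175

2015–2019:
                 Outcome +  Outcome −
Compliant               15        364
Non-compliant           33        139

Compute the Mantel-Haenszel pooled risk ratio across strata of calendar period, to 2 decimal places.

RR_MH = Σ(aᵢ·n₀ᵢ/nᵢ) / Σ(cᵢ·n₁ᵢ/nᵢ), with n₁ᵢ = aᵢ+bᵢ (exposed), n₀ᵢ = cᵢ+dᵢ (unexposed), nᵢ = n₁ᵢ+n₀ᵢ.
Stratum 1 (2010–2014): n₁ = 114, n₀ = 237, n = 351; a·n₀/n = 10·237/351 = 6.7521; c·n₁/n = 62·114/351 = 20.1368
Stratum 2 (2015–2019): n₁ = 379, n₀ = 172, n = 551; a·n₀/n = 15·172/551 = 4.6824; c·n₁/n = 33·379/551 = 22.6987
RR_MH = (6.7521 + 4.6824) / (20.1368 + 22.6987) = 11.4345 / 42.8355 = 0.26694

0.27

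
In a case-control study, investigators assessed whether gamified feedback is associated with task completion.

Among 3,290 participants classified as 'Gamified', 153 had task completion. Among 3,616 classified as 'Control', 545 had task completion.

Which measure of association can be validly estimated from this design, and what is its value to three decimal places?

From the description: a = 153, b = 3137, c = 545, d = 3071.
This is a case-control study: participants were sampled on outcome status, so risks in the source population cannot be estimated directly — relative risk is not valid here. The odds ratio is the appropriate measure.
OR = (a·d)/(b·c) = (153 × 3071) / (3137 × 545) = 469863 / 1709665 = 0.27483

0.275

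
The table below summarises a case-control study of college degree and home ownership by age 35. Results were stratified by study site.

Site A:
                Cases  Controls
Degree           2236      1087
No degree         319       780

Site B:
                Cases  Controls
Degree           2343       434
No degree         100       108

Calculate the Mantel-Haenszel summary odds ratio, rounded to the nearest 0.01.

OR_MH = Σ(aᵢdᵢ/nᵢ) / Σ(bᵢcᵢ/nᵢ), where nᵢ is the stratum total.
Stratum 1 (Site A): n = 4422; a·d/n = 2236·780/4422 = 394.4098; b·c/n = 1087·319/4422 = 78.4154
Stratum 2 (Site B): n = 2985; a·d/n = 2343·108/2985 = 84.7719; b·c/n = 434·100/2985 = 14.5394
OR_MH = (394.4098 + 84.7719) / (78.4154 + 14.5394) = 479.1816 / 92.9548 = 5.15500

5.15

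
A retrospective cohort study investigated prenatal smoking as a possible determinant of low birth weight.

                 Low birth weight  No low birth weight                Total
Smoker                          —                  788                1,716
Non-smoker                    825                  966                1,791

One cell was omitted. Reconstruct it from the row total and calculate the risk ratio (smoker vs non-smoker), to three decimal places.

1.174

The missing cell is in the exposed row: 1716 − 788 = 928.
So a = 928, b = 788, c = 825, d = 966.
RR = [a/(a+b)] / [c/(c+d)] = (928/1716) / (825/1791) = 0.54079/0.46064 = 1.17401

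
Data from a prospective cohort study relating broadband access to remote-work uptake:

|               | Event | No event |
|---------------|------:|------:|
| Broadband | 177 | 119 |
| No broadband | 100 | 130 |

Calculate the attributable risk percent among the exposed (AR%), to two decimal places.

27.29

Cells: a = 177, b = 119, c = 100, d = 130.
Risk in exposed = 177/296 = 0.59797; risk in unexposed = 100/230 = 0.43478.
RR = 0.59797/0.43478 = 1.37534
AR% = (RR − 1)/RR × 100 = (1.37534 − 1)/1.37534 × 100 = 27.2906%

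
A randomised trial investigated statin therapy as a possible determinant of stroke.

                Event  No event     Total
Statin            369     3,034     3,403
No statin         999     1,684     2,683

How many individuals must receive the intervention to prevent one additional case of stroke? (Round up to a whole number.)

4

Risk in treated group = 369/3403 = 0.10843; risk in control = 999/2683 = 0.37234.
Absolute risk reduction = 0.37234 − 0.10843 = 0.26391
NNT = 1 / ARR = 1 / 0.26391 = 3.789 → round up → 4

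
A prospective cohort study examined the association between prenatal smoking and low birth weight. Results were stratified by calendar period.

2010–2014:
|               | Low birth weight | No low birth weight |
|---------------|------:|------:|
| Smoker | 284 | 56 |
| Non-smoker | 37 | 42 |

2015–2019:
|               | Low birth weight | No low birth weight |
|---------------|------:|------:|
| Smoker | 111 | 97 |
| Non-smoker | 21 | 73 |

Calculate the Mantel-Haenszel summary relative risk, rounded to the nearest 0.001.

1.980

RR_MH = Σ(aᵢ·n₀ᵢ/nᵢ) / Σ(cᵢ·n₁ᵢ/nᵢ), with n₁ᵢ = aᵢ+bᵢ (exposed), n₀ᵢ = cᵢ+dᵢ (unexposed), nᵢ = n₁ᵢ+n₀ᵢ.
Stratum 1 (2010–2014): n₁ = 340, n₀ = 79, n = 419; a·n₀/n = 284·79/419 = 53.5465; c·n₁/n = 37·340/419 = 30.0239
Stratum 2 (2015–2019): n₁ = 208, n₀ = 94, n = 302; a·n₀/n = 111·94/302 = 34.5497; c·n₁/n = 21·208/302 = 14.4636
RR_MH = (53.5465 + 34.5497) / (30.0239 + 14.4636) = 88.0962 / 44.4874 = 1.98025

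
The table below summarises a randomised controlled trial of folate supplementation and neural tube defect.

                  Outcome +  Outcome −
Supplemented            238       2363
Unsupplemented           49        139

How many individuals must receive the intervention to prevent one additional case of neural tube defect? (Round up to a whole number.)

6

Risk in treated group = 238/2601 = 0.09150; risk in control = 49/188 = 0.26064.
Absolute risk reduction = 0.26064 − 0.09150 = 0.16914
NNT = 1 / ARR = 1 / 0.16914 = 5.912 → round up → 6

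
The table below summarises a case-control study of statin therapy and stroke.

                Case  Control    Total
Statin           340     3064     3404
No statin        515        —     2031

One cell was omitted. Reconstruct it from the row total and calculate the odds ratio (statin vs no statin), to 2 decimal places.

0.33

The missing cell is in the unexposed row: 2031 − 515 = 1516.
So a = 340, b = 3064, c = 515, d = 1516.
OR = (a·d)/(b·c) = (340 × 1516) / (3064 × 515) = 515440 / 1577960 = 0.32665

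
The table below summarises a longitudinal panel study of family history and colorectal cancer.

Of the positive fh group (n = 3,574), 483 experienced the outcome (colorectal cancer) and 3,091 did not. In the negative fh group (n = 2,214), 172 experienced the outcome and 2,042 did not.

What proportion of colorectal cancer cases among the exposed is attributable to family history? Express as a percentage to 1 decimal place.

From the description: a = 483, b = 3091, c = 172, d = 2042.
Risk in exposed = 483/3574 = 0.13514; risk in unexposed = 172/2214 = 0.07769.
RR = 0.13514/0.07769 = 1.73957
AR% = (RR − 1)/RR × 100 = (1.73957 − 1)/1.73957 × 100 = 42.5145%

42.5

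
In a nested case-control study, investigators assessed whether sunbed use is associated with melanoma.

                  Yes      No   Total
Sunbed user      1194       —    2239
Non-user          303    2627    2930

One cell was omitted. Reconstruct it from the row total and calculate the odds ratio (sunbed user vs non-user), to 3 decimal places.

The missing cell is in the exposed row: 2239 − 1194 = 1045.
So a = 1194, b = 1045, c = 303, d = 2627.
OR = (a·d)/(b·c) = (1194 × 2627) / (1045 × 303) = 3136638 / 316635 = 9.90616

9.906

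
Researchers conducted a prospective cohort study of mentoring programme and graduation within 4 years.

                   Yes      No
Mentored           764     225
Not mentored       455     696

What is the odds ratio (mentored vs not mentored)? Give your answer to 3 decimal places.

5.194

Cells: a = 764, b = 225, c = 455, d = 696.
OR = (a·d)/(b·c) = (764 × 696) / (225 × 455) = 531744 / 102375 = 5.19408
The odds of graduation within 4 years are about 5.19 times as high in the mentored group.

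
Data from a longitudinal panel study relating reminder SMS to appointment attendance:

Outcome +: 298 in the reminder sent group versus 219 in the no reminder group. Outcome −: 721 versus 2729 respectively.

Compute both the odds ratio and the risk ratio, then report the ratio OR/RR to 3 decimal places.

1.308

From the description: a = 298, b = 721, c = 219, d = 2729.
OR = (298·2729)/(721·219) = 813242/157899 = 5.15039
Risk in exposed = 298/1019 = 0.29244; risk in unexposed = 219/2948 = 0.07429; RR = 3.93664
OR/RR = 5.15039 / 3.93664 = 1.30832
The outcome is not rare, so the OR lies further from 1 than the RR.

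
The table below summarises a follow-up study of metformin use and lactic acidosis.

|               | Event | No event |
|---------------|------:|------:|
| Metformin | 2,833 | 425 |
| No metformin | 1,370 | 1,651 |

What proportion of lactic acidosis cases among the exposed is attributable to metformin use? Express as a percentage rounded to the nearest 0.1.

47.8

Cells: a = 2833, b = 425, c = 1370, d = 1651.
Risk in exposed = 2833/3258 = 0.86955; risk in unexposed = 1370/3021 = 0.45349.
RR = 0.86955/0.45349 = 1.91746
AR% = (RR − 1)/RR × 100 = (1.91746 − 1)/1.91746 × 100 = 47.8476%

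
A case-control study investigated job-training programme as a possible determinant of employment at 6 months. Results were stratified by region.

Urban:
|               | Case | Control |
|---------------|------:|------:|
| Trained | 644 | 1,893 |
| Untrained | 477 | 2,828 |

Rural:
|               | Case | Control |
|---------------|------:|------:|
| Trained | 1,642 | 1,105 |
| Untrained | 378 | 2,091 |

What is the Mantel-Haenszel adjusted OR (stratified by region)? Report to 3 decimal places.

4.134

OR_MH = Σ(aᵢdᵢ/nᵢ) / Σ(bᵢcᵢ/nᵢ), where nᵢ is the stratum total.
Stratum 1 (Urban): n = 5842; a·d/n = 644·2828/5842 = 311.7480; b·c/n = 1893·477/5842 = 154.5637
Stratum 2 (Rural): n = 5216; a·d/n = 1642·2091/5216 = 658.2481; b·c/n = 1105·378/5216 = 80.0786
OR_MH = (311.7480 + 658.2481) / (154.5637 + 80.0786) = 969.9961 / 234.6423 = 4.13394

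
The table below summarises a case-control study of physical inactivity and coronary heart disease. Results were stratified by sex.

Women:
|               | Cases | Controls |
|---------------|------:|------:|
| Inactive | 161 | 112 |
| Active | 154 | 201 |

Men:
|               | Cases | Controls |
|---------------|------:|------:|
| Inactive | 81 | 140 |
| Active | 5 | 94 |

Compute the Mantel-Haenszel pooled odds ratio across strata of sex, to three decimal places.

2.540

OR_MH = Σ(aᵢdᵢ/nᵢ) / Σ(bᵢcᵢ/nᵢ), where nᵢ is the stratum total.
Stratum 1 (Women): n = 628; a·d/n = 161·201/628 = 51.5303; b·c/n = 112·154/628 = 27.4650
Stratum 2 (Men): n = 320; a·d/n = 81·94/320 = 23.7937; b·c/n = 140·5/320 = 2.1875
OR_MH = (51.5303 + 23.7937) / (27.4650 + 2.1875) = 75.3240 / 29.6525 = 2.54023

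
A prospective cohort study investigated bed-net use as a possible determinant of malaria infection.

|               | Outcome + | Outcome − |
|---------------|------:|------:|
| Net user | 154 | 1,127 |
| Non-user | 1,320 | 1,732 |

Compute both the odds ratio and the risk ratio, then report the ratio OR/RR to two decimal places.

0.65

Cells: a = 154, b = 1127, c = 1320, d = 1732.
OR = (154·1732)/(1127·1320) = 266728/1487640 = 0.17930
Risk in exposed = 154/1281 = 0.12022; risk in unexposed = 1320/3052 = 0.43250; RR = 0.27796
OR/RR = 0.17930 / 0.27796 = 0.64504
The outcome is not rare, so the OR lies further from 1 than the RR.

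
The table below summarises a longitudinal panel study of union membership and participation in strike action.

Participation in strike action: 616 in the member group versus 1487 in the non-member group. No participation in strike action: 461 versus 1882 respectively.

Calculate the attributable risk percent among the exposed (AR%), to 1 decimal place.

22.8

From the description: a = 616, b = 461, c = 1487, d = 1882.
Risk in exposed = 616/1077 = 0.57196; risk in unexposed = 1487/3369 = 0.44138.
RR = 0.57196/0.44138 = 1.29585
AR% = (RR − 1)/RR × 100 = (1.29585 − 1)/1.29585 × 100 = 22.8306%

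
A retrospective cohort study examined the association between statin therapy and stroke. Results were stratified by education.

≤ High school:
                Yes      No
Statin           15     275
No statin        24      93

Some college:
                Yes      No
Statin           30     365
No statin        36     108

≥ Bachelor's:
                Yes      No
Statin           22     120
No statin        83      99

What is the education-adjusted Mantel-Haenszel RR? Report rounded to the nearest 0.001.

RR_MH = Σ(aᵢ·n₀ᵢ/nᵢ) / Σ(cᵢ·n₁ᵢ/nᵢ), with n₁ᵢ = aᵢ+bᵢ (exposed), n₀ᵢ = cᵢ+dᵢ (unexposed), nᵢ = n₁ᵢ+n₀ᵢ.
Stratum 1 (≤ High school): n₁ = 290, n₀ = 117, n = 407; a·n₀/n = 15·117/407 = 4.3120; c·n₁/n = 24·290/407 = 17.1007
Stratum 2 (Some college): n₁ = 395, n₀ = 144, n = 539; a·n₀/n = 30·144/539 = 8.0148; c·n₁/n = 36·395/539 = 26.3822
Stratum 3 (≥ Bachelor's): n₁ = 142, n₀ = 182, n = 324; a·n₀/n = 22·182/324 = 12.3580; c·n₁/n = 83·142/324 = 36.3765
RR_MH = (4.3120 + 8.0148 + 12.3580) / (17.1007 + 26.3822 + 36.3765) = 24.6849 / 79.8595 = 0.30910

0.309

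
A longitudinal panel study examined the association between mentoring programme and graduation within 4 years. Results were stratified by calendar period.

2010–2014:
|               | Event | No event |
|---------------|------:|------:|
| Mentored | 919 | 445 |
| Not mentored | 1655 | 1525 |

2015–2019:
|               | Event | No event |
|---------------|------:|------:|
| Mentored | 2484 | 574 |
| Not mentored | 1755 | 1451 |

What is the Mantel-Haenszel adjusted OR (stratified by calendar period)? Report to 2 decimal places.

2.74

OR_MH = Σ(aᵢdᵢ/nᵢ) / Σ(bᵢcᵢ/nᵢ), where nᵢ is the stratum total.
Stratum 1 (2010–2014): n = 4544; a·d/n = 919·1525/4544 = 308.4232; b·c/n = 445·1655/4544 = 162.0764
Stratum 2 (2015–2019): n = 6264; a·d/n = 2484·1451/6264 = 575.3966; b·c/n = 574·1755/6264 = 160.8190
OR_MH = (308.4232 + 575.3966) / (162.0764 + 160.8190) = 883.8197 / 322.8953 = 2.73717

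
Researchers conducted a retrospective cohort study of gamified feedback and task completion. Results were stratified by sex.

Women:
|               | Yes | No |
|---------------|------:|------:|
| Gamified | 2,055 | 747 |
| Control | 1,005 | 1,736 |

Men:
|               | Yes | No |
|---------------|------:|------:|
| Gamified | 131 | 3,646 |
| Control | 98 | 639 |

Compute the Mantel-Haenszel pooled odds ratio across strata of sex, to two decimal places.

OR_MH = Σ(aᵢdᵢ/nᵢ) / Σ(bᵢcᵢ/nᵢ), where nᵢ is the stratum total.
Stratum 1 (Women): n = 5543; a·d/n = 2055·1736/5543 = 643.6009; b·c/n = 747·1005/5543 = 135.4384
Stratum 2 (Men): n = 4514; a·d/n = 131·639/4514 = 18.5443; b·c/n = 3646·98/4514 = 79.1555
OR_MH = (643.6009 + 18.5443) / (135.4384 + 79.1555) = 662.1452 / 214.5939 = 3.08557

3.09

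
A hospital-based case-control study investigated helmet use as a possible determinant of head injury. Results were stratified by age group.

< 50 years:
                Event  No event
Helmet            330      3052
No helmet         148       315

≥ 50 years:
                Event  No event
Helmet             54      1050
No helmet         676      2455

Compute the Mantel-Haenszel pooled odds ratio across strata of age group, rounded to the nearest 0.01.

OR_MH = Σ(aᵢdᵢ/nᵢ) / Σ(bᵢcᵢ/nᵢ), where nᵢ is the stratum total.
Stratum 1 (< 50 years): n = 3845; a·d/n = 330·315/3845 = 27.0351; b·c/n = 3052·148/3845 = 117.4762
Stratum 2 (≥ 50 years): n = 4235; a·d/n = 54·2455/4235 = 31.3034; b·c/n = 1050·676/4235 = 167.6033
OR_MH = (27.0351 + 31.3034) / (117.4762 + 167.6033) = 58.3385 / 285.0795 = 0.20464

0.20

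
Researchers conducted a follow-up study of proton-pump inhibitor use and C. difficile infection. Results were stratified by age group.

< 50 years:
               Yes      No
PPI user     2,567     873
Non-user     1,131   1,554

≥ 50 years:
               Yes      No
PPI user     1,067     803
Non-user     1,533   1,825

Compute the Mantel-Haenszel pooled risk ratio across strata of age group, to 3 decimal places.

1.530

RR_MH = Σ(aᵢ·n₀ᵢ/nᵢ) / Σ(cᵢ·n₁ᵢ/nᵢ), with n₁ᵢ = aᵢ+bᵢ (exposed), n₀ᵢ = cᵢ+dᵢ (unexposed), nᵢ = n₁ᵢ+n₀ᵢ.
Stratum 1 (< 50 years): n₁ = 3440, n₀ = 2685, n = 6125; a·n₀/n = 2567·2685/6125 = 1125.2890; c·n₁/n = 1131·3440/6125 = 635.2065
Stratum 2 (≥ 50 years): n₁ = 1870, n₀ = 3358, n = 5228; a·n₀/n = 1067·3358/5228 = 685.3454; c·n₁/n = 1533·1870/5228 = 548.3378
RR_MH = (1125.2890 + 685.3454) / (635.2065 + 548.3378) = 1810.6344 / 1183.5443 = 1.52984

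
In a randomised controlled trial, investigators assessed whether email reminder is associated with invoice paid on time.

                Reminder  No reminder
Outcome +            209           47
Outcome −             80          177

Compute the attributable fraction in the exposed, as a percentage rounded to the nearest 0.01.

70.99

Reading the table with exposure as columns: a = 209 (Reminder, case), b = 80 (Reminder, non-case), c = 47 (No reminder, case), d = 177.
Risk in exposed = 209/289 = 0.72318; risk in unexposed = 47/224 = 0.20982.
RR = 0.72318/0.20982 = 3.44666
AR% = (RR − 1)/RR × 100 = (3.44666 − 1)/3.44666 × 100 = 70.9864%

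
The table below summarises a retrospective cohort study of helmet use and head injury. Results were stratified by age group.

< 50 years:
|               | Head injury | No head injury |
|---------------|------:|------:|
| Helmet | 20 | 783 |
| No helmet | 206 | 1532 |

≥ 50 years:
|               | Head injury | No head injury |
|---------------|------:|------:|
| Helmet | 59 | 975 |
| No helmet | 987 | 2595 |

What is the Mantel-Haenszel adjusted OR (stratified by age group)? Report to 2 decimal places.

OR_MH = Σ(aᵢdᵢ/nᵢ) / Σ(bᵢcᵢ/nᵢ), where nᵢ is the stratum total.
Stratum 1 (< 50 years): n = 2541; a·d/n = 20·1532/2541 = 12.0582; b·c/n = 783·206/2541 = 63.4782
Stratum 2 (≥ 50 years): n = 4616; a·d/n = 59·2595/4616 = 33.1683; b·c/n = 975·987/4616 = 208.4760
OR_MH = (12.0582 + 33.1683) / (63.4782 + 208.4760) = 45.2266 / 271.9541 = 0.16630

0.17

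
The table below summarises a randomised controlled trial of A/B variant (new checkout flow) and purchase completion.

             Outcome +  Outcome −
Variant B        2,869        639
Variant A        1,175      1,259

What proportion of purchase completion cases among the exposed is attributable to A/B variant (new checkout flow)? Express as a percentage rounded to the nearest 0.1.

Cells: a = 2869, b = 639, c = 1175, d = 1259.
Risk in exposed = 2869/3508 = 0.81784; risk in unexposed = 1175/2434 = 0.48274.
RR = 0.81784/0.48274 = 1.69416
AR% = (RR − 1)/RR × 100 = (1.69416 − 1)/1.69416 × 100 = 40.9736%

41.0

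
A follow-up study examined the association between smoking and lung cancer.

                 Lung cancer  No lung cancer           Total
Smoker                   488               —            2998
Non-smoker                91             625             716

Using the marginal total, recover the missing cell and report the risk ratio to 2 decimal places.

1.28

The missing cell is in the exposed row: 2998 − 488 = 2510.
So a = 488, b = 2510, c = 91, d = 625.
RR = [a/(a+b)] / [c/(c+d)] = (488/2998) / (91/716) = 0.16278/0.12709 = 1.28074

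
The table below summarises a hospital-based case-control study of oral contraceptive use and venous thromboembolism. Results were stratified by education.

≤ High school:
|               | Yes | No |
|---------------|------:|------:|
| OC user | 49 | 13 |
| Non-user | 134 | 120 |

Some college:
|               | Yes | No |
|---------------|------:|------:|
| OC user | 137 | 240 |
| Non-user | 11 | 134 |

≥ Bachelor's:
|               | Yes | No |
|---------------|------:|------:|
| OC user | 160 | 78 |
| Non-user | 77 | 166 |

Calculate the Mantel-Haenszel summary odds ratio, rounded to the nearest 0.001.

OR_MH = Σ(aᵢdᵢ/nᵢ) / Σ(bᵢcᵢ/nᵢ), where nᵢ is the stratum total.
Stratum 1 (≤ High school): n = 316; a·d/n = 49·120/316 = 18.6076; b·c/n = 13·134/316 = 5.5127
Stratum 2 (Some college): n = 522; a·d/n = 137·134/522 = 35.1686; b·c/n = 240·11/522 = 5.0575
Stratum 3 (≥ Bachelor's): n = 481; a·d/n = 160·166/481 = 55.2183; b·c/n = 78·77/481 = 12.4865
OR_MH = (18.6076 + 35.1686 + 55.2183) / (5.5127 + 5.0575 + 12.4865) = 108.9945 / 23.0566 = 4.72725

4.727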